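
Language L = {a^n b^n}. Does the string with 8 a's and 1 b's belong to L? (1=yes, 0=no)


Language requires equal numbers of a's and b's
PDA pushes for each 'a', pops for each 'b'
Number of a's = 8
Number of b's = 1
8 != 1 -> Reject

0


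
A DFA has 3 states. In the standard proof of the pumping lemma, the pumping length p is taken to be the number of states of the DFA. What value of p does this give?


Pumping lemma for regular languages (standard proof):
Take p = |Q|, the number of DFA states.
Any string of length >= |Q| passes through |Q|+1 states while reading its first |Q| symbols,
so by pigeonhole some state repeats, giving the loop that can be pumped.
Here |Q| = 3
Therefore the proof uses p = 3

3


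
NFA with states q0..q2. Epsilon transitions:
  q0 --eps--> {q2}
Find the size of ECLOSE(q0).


Starting from q0
Initialize closure = {q0}
Follow epsilon from q0 -> add q2
Final closure: {q0, q2}
Size = 2

2


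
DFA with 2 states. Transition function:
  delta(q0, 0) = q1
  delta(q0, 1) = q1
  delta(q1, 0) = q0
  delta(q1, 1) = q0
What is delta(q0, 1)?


Looking up transition function:
delta(q0, 1) in the table
Row: q0, Column: 1
Result: q1

q1


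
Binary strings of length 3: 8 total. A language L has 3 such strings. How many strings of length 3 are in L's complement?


Alphabet: {0,1}
String length: 3
Total strings of length 3 = 2^3 = 8
Strings in L = 3
Complement = total - |L|
= 8 - 3
= 5

5


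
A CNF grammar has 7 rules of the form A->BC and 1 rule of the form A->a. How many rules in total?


CNF allows two rule forms:
  A -> BC (binary): 7 rules
  A -> a (terminal): 1 rule
Total = 7 + 1 = 8

8


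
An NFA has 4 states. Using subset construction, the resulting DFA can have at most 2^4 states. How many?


NFA has 4 states
Subset construction: each DFA state = subset of NFA states
Maximum subsets = 2^4
2^4 = 16

16


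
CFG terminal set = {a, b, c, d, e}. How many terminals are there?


Terminal symbols: a, b, c, d, e
Counting each: a (#1), b (#2), c (#3), d (#4), e (#5)
Total = 5

5


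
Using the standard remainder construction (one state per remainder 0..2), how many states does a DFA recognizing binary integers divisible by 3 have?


Divisibility by 3 is tracked via the remainder mod 3: 0, 1, ..., 2
The construction assigns one state to each remainder
Number of remainders = 3

3


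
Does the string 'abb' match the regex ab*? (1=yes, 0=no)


Pattern: ab*
String: 'abb'
Pattern requires: exactly one 'a' followed by zero or more 'b's
First char is 'a' -> OK
Rest 'bb': all b's? Yes
Result: 1

1


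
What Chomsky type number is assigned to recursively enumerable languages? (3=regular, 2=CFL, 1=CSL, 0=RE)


Chomsky hierarchy levels:
  Type 3: Regular (DFA/NFA/regex)
  Type 2: Context-free (PDA)
  Type 1: Context-sensitive
  Type 0: Recursively enumerable (TM)
'recursively enumerable' corresponds to Type 0

0


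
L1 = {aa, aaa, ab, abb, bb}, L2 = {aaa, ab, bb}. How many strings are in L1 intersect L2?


L1 = {aa, aaa, ab, abb, bb}
L2 = {aaa, ab, bb}
Checking each string in L1 against L2:
  'aa': in L2? No
  'aaa': in L2? Yes
  'ab': in L2? Yes
  'abb': in L2? No
  'bb': in L2? Yes
Intersection = {aaa, ab, bb}
|L1 ∩ L2| = 3

3


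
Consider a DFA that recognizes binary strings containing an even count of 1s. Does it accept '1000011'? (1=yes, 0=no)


DFA has 2 states: q_even (start, accept=yes) and q_odd
Processing string '1000011' character by character:
  Position 0: read '1', 1-count=1 -> q_odd
  Position 1: read '0', 1-count=1 -> q_odd (no change)
  Position 2: read '0', 1-count=1 -> q_odd (no change)
  Position 3: read '0', 1-count=1 -> q_odd (no change)
  Position 4: read '0', 1-count=1 -> q_odd (no change)
  Position 5: read '1', 1-count=2 -> q_even
  Position 6: read '1', 1-count=3 -> q_odd
Final state: q_odd, total 1s = 3 (odd); the DFA requires an even count -> reject

0


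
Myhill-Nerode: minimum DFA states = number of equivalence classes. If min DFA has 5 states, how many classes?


Myhill-Nerode theorem:
Number of equivalence classes = number of states in minimal DFA
Minimal DFA states = 5
Therefore equivalence classes = 5

5


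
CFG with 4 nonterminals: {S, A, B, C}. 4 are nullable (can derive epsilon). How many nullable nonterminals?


Nonterminals: {S, A, B, C}
A nonterminal is nullable if it can derive epsilon
Counting nullable nonterminals: 4
Total nullable = 4

4


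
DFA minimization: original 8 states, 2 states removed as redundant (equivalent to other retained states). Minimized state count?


Original DFA: 8 states
Redundant states removed: 2
Minimized states = original - removed
= 8 - 2
= 6

6


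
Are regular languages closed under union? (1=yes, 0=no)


Regular languages are closed under:
- Union (DFA product construction)
- Intersection (DFA product construction)
- Complement (swap accept/reject states)
- Concatenation (NFA construction)
- Kleene star (NFA construction)
union is in this list
Therefore: closed

1


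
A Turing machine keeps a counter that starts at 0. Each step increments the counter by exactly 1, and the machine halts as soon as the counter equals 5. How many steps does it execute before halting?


Counter starts at 0. Counting sequence:
  Step 1: counter = 1
  Step 2: counter = 2
  Step 3: counter = 3
  Step 4: counter = 4
  Step 5: counter = 5
Counter reached 5 -> halt
Total steps = 5

5


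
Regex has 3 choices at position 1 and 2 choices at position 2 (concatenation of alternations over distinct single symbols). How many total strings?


First group: 3 alternatives
Second group: 2 alternatives
Concatenation: each choice from group 1 pairs with each from group 2
Total = 3 x 2 = 6

6


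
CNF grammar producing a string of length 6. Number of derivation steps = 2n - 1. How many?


Chomsky Normal Form derivation:
String length n = 6
Each step either:
  - Splits a nonterminal into two (n-1 such steps)
  - Converts a nonterminal to terminal (n such steps)
Total = (n-1) + n = 2n - 1
= 2(6) - 1
= 12 - 1
= 11

11


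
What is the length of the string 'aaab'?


String: 'aaab'
Counting characters:
  'a' appears 3 time(s)
  'b' appears 1 time(s)
Total length = 3 + 1 = 4

4


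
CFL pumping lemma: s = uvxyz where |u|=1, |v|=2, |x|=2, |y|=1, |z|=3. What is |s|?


|s| = |u| + |v| + |x| + |y| + |z|
= 1 + 2 + 2 + 1 + 3
= 3 + 2 + 4
= 5 + 4
= 9

9


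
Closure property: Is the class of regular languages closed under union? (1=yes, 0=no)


Regular languages are closed under all standard operations:
- Union: Yes (product construction)
- Intersection: Yes (product construction)
- Complement: Yes (swap accept/reject)
- Concatenation: Yes (NFA construction)
Operation: union -> Closed

1


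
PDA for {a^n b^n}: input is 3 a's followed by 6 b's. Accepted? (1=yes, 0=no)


Language requires equal numbers of a's and b's
PDA pushes for each 'a', pops for each 'b'
Number of a's = 3
Number of b's = 6
3 != 6 -> Reject

0


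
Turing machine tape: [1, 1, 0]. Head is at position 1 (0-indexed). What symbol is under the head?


Tape: [1, 1, 0]
Positions: 0 1 2
Values:    1 1 0
Head at position 1
tape[1] = 1

1


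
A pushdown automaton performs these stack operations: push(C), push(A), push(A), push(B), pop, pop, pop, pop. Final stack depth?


Tracing stack operations:
  push(C) -> stack = [C], depth=1
  push(A) -> stack = [C,A], depth=2
  push(A) -> stack = [C,A,A], depth=3
  push(B) -> stack = [C,A,A,B], depth=4
  pop -> removed B, stack = [C,A,A], depth=3
  pop -> removed A, stack = [C,A], depth=2
  pop -> removed A, stack = [C], depth=1
  pop -> removed C, stack = [], depth=0
Final depth = 0

0


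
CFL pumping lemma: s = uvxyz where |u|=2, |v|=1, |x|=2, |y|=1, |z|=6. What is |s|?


|s| = |u| + |v| + |x| + |y| + |z|
= 2 + 1 + 2 + 1 + 6
= 3 + 2 + 7
= 5 + 7
= 12

12


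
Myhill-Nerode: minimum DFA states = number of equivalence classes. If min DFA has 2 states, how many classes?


Myhill-Nerode theorem:
Number of equivalence classes = number of states in minimal DFA
Minimal DFA states = 2
Therefore equivalence classes = 2

2


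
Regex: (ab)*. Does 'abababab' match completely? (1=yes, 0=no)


Pattern: (ab)*
String: 'abababab'
Pattern requires: zero or more repetitions of 'ab'
Pairs: ['ab', 'ab', 'ab', 'ab']
All pairs are 'ab'? Yes
Result: 1

1


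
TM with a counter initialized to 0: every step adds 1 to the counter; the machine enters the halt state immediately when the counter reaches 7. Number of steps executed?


Counter starts at 0. Counting sequence:
  Step 1: counter = 1
  Step 2: counter = 2
  Step 3: counter = 3
  Step 4: counter = 4
  Step 5: counter = 5
  Step 6: counter = 6
  Step 7: counter = 7
Counter reached 7 -> halt
Total steps = 7

7


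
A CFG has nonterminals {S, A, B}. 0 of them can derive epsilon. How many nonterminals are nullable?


Nonterminals: {S, A, B}
A nonterminal is nullable if it can derive epsilon
Counting nullable nonterminals: 0
Total nullable = 0

0


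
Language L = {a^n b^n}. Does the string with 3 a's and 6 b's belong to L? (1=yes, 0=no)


Language requires equal numbers of a's and b's
PDA pushes for each 'a', pops for each 'b'
Number of a's = 3
Number of b's = 6
3 != 6 -> Reject

0


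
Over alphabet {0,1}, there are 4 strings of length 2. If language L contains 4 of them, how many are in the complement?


Alphabet: {0,1}
String length: 2
Total strings of length 2 = 2^2 = 4
Strings in L = 4
Complement = total - |L|
= 4 - 4
= 0

0


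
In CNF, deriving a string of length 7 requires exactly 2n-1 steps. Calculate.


Chomsky Normal Form derivation:
String length n = 7
Each step either:
  - Splits a nonterminal into two (n-1 such steps)
  - Converts a nonterminal to terminal (n such steps)
Total = (n-1) + n = 2n - 1
= 2(7) - 1
= 14 - 1
= 13

13


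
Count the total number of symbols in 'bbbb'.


String: 'bbbb'
Counting characters:
  'b' appears 4 time(s)
Total length = 0 + 4 = 4

4


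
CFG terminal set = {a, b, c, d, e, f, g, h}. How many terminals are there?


Terminal symbols: a, b, c, d, e, f, g, h
Counting each: a (#1), b (#2), c (#3), d (#4), e (#5), f (#6), g (#7), h (#8)
Total = 8

8


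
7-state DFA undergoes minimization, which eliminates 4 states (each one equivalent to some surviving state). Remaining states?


Original DFA: 7 states
Redundant states removed: 4
Minimized states = original - removed
= 7 - 4
= 3

3


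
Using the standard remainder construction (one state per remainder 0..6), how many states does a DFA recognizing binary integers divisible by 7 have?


Divisibility by 7 is tracked via the remainder mod 7: 0, 1, ..., 6
The construction assigns one state to each remainder
Number of remainders = 7

7


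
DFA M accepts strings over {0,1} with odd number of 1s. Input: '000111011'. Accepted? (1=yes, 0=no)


DFA has 2 states: q_even (start, accept=no) and q_odd
Processing string '000111011' character by character:
  Position 0: read '0', 1-count=0 -> q_even (no change)
  Position 1: read '0', 1-count=0 -> q_even (no change)
  Position 2: read '0', 1-count=0 -> q_even (no change)
  Position 3: read '1', 1-count=1 -> q_odd
  Position 4: read '1', 1-count=2 -> q_even
  Position 5: read '1', 1-count=3 -> q_odd
  Position 6: read '0', 1-count=3 -> q_odd (no change)
  Position 7: read '1', 1-count=4 -> q_even
  Position 8: read '1', 1-count=5 -> q_odd
Final state: q_odd, total 1s = 5 (odd); the DFA requires an odd count -> accept

1


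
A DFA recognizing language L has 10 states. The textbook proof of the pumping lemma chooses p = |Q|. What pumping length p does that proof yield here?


Pumping lemma for regular languages (standard proof):
Take p = |Q|, the number of DFA states.
Any string of length >= |Q| passes through |Q|+1 states while reading its first |Q| symbols,
so by pigeonhole some state repeats, giving the loop that can be pumped.
Here |Q| = 10
Therefore the proof uses p = 10

10


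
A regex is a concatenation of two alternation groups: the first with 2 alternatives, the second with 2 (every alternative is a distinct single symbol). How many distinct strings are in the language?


First group: 2 alternatives
Second group: 2 alternatives
Concatenation: each choice from group 1 pairs with each from group 2
Total = 2 x 2 = 4

4


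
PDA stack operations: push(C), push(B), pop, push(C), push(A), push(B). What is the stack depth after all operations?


Tracing stack operations:
  push(C) -> stack = [C], depth=1
  push(B) -> stack = [C,B], depth=2
  pop -> removed B, stack = [C], depth=1
  push(C) -> stack = [C,C], depth=2
  push(A) -> stack = [C,C,A], depth=3
  push(B) -> stack = [C,C,A,B], depth=4
Final depth = 4

4


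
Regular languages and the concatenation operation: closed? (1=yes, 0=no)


Regular languages are closed under all standard operations:
- Union: Yes (product construction)
- Intersection: Yes (product construction)
- Complement: Yes (swap accept/reject)
- Concatenation: Yes (NFA construction)
Operation: concatenation -> Closed

1


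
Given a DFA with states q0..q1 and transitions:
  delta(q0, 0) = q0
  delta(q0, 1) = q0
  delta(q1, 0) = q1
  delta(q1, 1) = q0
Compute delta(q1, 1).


Looking up transition function:
delta(q1, 1) in the table
Row: q1, Column: 1
Result: q0

q0


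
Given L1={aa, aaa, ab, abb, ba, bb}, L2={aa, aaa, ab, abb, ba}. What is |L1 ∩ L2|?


L1 = {aa, aaa, ab, abb, ba, bb}
L2 = {aa, aaa, ab, abb, ba}
Checking each string in L1 against L2:
  'aa': in L2? Yes
  'aaa': in L2? Yes
  'ab': in L2? Yes
  'abb': in L2? Yes
  'ba': in L2? Yes
  'bb': in L2? No
Intersection = {aa, aaa, ab, abb, ba}
|L1 ∩ L2| = 5

5


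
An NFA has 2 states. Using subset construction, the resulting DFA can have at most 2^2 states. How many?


NFA has 2 states
Subset construction: each DFA state = subset of NFA states
Maximum subsets = 2^2
2^2 = 4

4


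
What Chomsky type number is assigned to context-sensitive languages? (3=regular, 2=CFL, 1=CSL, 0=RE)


Chomsky hierarchy levels:
  Type 3: Regular (DFA/NFA/regex)
  Type 2: Context-free (PDA)
  Type 1: Context-sensitive
  Type 0: Recursively enumerable (TM)
'context-sensitive' corresponds to Type 1

1


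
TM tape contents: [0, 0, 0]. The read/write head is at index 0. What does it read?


Tape: [0, 0, 0]
Positions: 0 1 2
Values:    0 0 0
Head at position 0
tape[0] = 0

0


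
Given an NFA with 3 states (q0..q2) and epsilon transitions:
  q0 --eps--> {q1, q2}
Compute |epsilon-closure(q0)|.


Starting from q0
Initialize closure = {q0}
Follow epsilon from q0 -> add q1
Follow epsilon from q0 -> add q2
Final closure: {q0, q1, q2}
Size = 3

3


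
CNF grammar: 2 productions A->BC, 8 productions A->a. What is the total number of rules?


CNF allows two rule forms:
  A -> BC (binary): 2 rules
  A -> a (terminal): 8 rules
Total = 2 + 8 = 10

10


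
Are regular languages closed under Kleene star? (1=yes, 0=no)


Regular languages are closed under:
- Union (DFA product construction)
- Intersection (DFA product construction)
- Complement (swap accept/reject states)
- Concatenation (NFA construction)
- Kleene star (NFA construction)
Kleene star is in this list
Therefore: closed

1


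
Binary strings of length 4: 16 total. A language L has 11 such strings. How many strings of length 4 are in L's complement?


Alphabet: {0,1}
String length: 4
Total strings of length 4 = 2^4 = 16
Strings in L = 11
Complement = total - |L|
= 16 - 11
= 5

5


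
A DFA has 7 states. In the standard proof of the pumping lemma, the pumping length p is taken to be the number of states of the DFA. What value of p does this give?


Pumping lemma for regular languages (standard proof):
Take p = |Q|, the number of DFA states.
Any string of length >= |Q| passes through |Q|+1 states while reading its first |Q| symbols,
so by pigeonhole some state repeats, giving the loop that can be pumped.
Here |Q| = 7
Therefore the proof uses p = 7

7


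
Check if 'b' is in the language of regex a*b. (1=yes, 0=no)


Pattern: a*b
String: 'b'
Pattern requires: zero or more 'a's followed by exactly one 'b'
Found 0 leading 'a's
Remaining: 'b'
Remaining is exactly 'b' -> match
Result: 1

1


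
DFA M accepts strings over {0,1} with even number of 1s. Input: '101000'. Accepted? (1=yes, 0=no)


DFA has 2 states: q_even (start, accept=yes) and q_odd
Processing string '101000' character by character:
  Position 0: read '1', 1-count=1 -> q_odd
  Position 1: read '0', 1-count=1 -> q_odd (no change)
  Position 2: read '1', 1-count=2 -> q_even
  Position 3: read '0', 1-count=2 -> q_even (no change)
  Position 4: read '0', 1-count=2 -> q_even (no change)
  Position 5: read '0', 1-count=2 -> q_even (no change)
Final state: q_even, total 1s = 2 (even); the DFA requires an even count -> accept

1


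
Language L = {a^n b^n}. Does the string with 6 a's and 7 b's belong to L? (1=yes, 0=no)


Language requires equal numbers of a's and b's
PDA pushes for each 'a', pops for each 'b'
Number of a's = 6
Number of b's = 7
6 != 7 -> Reject

0


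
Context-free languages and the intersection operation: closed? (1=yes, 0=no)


CFL closure properties:
  Closed under: union, concatenation, Kleene star
  NOT closed under: intersection, complement
Operation 'intersection' is in not-closed list -> No (not closed)

0


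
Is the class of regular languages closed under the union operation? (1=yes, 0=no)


Regular languages are closed under:
- Union (DFA product construction)
- Intersection (DFA product construction)
- Complement (swap accept/reject states)
- Concatenation (NFA construction)
- Kleene star (NFA construction)
union is in this list
Therefore: closed

1


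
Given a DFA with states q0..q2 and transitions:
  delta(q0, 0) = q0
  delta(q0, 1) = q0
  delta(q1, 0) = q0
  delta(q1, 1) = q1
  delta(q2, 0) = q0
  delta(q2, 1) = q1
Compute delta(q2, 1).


Looking up transition function:
delta(q2, 1) in the table
Row: q2, Column: 1
Result: q1

q1


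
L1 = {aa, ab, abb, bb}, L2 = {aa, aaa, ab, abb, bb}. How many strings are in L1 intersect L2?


L1 = {aa, ab, abb, bb}
L2 = {aa, aaa, ab, abb, bb}
Checking each string in L1 against L2:
  'aa': in L2? Yes
  'ab': in L2? Yes
  'abb': in L2? Yes
  'bb': in L2? Yes
Intersection = {aa, ab, abb, bb}
|L1 ∩ L2| = 4

4


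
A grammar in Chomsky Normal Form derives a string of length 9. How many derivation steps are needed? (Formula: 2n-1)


Chomsky Normal Form derivation:
String length n = 9
Each step either:
  - Splits a nonterminal into two (n-1 such steps)
  - Converts a nonterminal to terminal (n such steps)
Total = (n-1) + n = 2n - 1
= 2(9) - 1
= 18 - 1
= 17

17


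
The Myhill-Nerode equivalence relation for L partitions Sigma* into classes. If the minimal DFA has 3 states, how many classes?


Myhill-Nerode theorem:
Number of equivalence classes = number of states in minimal DFA
Minimal DFA states = 3
Therefore equivalence classes = 3

3


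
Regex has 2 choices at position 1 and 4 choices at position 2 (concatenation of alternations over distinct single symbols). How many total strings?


First group: 2 alternatives
Second group: 4 alternatives
Concatenation: each choice from group 1 pairs with each from group 2
Total = 2 x 4 = 8

8


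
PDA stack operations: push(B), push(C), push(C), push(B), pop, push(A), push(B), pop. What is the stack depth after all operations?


Tracing stack operations:
  push(B) -> stack = [B], depth=1
  push(C) -> stack = [B,C], depth=2
  push(C) -> stack = [B,C,C], depth=3
  push(B) -> stack = [B,C,C,B], depth=4
  pop -> removed B, stack = [B,C,C], depth=3
  push(A) -> stack = [B,C,C,A], depth=4
  push(B) -> stack = [B,C,C,A,B], depth=5
  pop -> removed B, stack = [B,C,C,A], depth=4
Final depth = 4

4


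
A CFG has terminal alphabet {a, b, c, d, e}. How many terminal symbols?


Terminal symbols: a, b, c, d, e
Counting each: a (#1), b (#2), c (#3), d (#4), e (#5)
Total = 5

5


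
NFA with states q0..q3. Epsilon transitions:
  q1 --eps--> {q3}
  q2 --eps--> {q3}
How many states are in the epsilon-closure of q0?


Starting from q0
Initialize closure = {q0}
q0 has no outgoing epsilon transitions -> nothing to add
Final closure: {q0}
Size = 1

1


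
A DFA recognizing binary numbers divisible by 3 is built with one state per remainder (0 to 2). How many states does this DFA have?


Divisibility by 3 is tracked via the remainder mod 3: 0, 1, ..., 2
The construction assigns one state to each remainder
Number of remainders = 3

3


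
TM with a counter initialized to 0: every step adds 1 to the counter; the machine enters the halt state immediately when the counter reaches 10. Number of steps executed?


Counter starts at 0. Counting sequence:
  Step 1: counter = 1
  Step 2: counter = 2
  Step 3: counter = 3
  Step 4: counter = 4
  Step 5: counter = 5
  Step 6: counter = 6
  ...
  Step 10: counter = 10
Counter reached 10 -> halt
Total steps = 10

10


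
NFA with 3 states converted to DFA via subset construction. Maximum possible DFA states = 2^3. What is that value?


NFA has 3 states
Subset construction: each DFA state = subset of NFA states
Maximum subsets = 2^3
2^3 = 8

8


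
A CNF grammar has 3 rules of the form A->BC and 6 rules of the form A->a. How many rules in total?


CNF allows two rule forms:
  A -> BC (binary): 3 rules
  A -> a (terminal): 6 rules
Total = 3 + 6 = 9

9


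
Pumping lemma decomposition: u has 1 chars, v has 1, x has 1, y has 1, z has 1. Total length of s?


|s| = |u| + |v| + |x| + |y| + |z|
= 1 + 1 + 1 + 1 + 1
= 2 + 1 + 2
= 3 + 2
= 5

5


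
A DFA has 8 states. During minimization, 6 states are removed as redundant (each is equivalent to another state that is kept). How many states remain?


Original DFA: 8 states
Redundant states removed: 6
Minimized states = original - removed
= 8 - 6
= 2

2


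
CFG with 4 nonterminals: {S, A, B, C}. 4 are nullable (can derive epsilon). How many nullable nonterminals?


Nonterminals: {S, A, B, C}
A nonterminal is nullable if it can derive epsilon
Counting nullable nonterminals: 4
Total nullable = 4

4


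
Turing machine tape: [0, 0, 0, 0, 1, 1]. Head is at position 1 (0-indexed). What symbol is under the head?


Tape: [0, 0, 0, 0, 1, 1]
Positions: 0 1 2 3 4 5
Values:    0 0 0 0 1 1
Head at position 1
tape[1] = 0

0


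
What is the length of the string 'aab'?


String: 'aab'
Counting characters:
  'a' appears 2 time(s)
  'b' appears 1 time(s)
Total length = 2 + 1 = 3

3


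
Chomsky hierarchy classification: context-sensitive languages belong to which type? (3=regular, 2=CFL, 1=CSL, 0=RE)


Chomsky hierarchy levels:
  Type 3: Regular (DFA/NFA/regex)
  Type 2: Context-free (PDA)
  Type 1: Context-sensitive
  Type 0: Recursively enumerable (TM)
'context-sensitive' corresponds to Type 1

1


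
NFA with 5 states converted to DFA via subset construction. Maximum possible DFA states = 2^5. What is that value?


NFA has 5 states
Subset construction: each DFA state = subset of NFA states
Maximum subsets = 2^5
2^5 = 32

32


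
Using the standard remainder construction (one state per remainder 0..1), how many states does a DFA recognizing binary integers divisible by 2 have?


Divisibility by 2 is tracked via the remainder mod 2: 0, 1, ..., 1
The construction assigns one state to each remainder
Number of remainders = 2

2


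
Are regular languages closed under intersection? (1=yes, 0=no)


Regular languages are closed under:
- Union (DFA product construction)
- Intersection (DFA product construction)
- Complement (swap accept/reject states)
- Concatenation (NFA construction)
- Kleene star (NFA construction)
intersection is in this list
Therefore: closed

1


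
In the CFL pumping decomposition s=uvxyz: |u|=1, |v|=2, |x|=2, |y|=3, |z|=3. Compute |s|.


|s| = |u| + |v| + |x| + |y| + |z|
= 1 + 2 + 2 + 3 + 3
= 3 + 2 + 6
= 5 + 6
= 11

11


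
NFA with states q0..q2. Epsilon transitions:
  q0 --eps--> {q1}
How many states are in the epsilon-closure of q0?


Starting from q0
Initialize closure = {q0}
Follow epsilon from q0 -> add q1
Final closure: {q0, q1}
Size = 2

2


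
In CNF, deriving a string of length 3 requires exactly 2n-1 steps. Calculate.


Chomsky Normal Form derivation:
String length n = 3
Each step either:
  - Splits a nonterminal into two (n-1 such steps)
  - Converts a nonterminal to terminal (n such steps)
Total = (n-1) + n = 2n - 1
= 2(3) - 1
= 6 - 1
= 5

5


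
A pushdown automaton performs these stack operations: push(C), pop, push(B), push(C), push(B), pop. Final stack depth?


Tracing stack operations:
  push(C) -> stack = [C], depth=1
  pop -> removed C, stack = [], depth=0
  push(B) -> stack = [B], depth=1
  push(C) -> stack = [B,C], depth=2
  push(B) -> stack = [B,C,B], depth=3
  pop -> removed B, stack = [B,C], depth=2
Final depth = 2

2


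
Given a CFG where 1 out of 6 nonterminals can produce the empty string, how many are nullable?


Nonterminals: {S, A, B, C, D, E}
A nonterminal is nullable if it can derive epsilon
Counting nullable nonterminals: 1
Total nullable = 1

1


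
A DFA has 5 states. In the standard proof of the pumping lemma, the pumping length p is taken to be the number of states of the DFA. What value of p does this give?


Pumping lemma for regular languages (standard proof):
Take p = |Q|, the number of DFA states.
Any string of length >= |Q| passes through |Q|+1 states while reading its first |Q| symbols,
so by pigeonhole some state repeats, giving the loop that can be pumped.
Here |Q| = 5
Therefore the proof uses p = 5

5


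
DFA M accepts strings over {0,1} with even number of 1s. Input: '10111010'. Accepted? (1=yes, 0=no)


DFA has 2 states: q_even (start, accept=yes) and q_odd
Processing string '10111010' character by character:
  Position 0: read '1', 1-count=1 -> q_odd
  Position 1: read '0', 1-count=1 -> q_odd (no change)
  Position 2: read '1', 1-count=2 -> q_even
  Position 3: read '1', 1-count=3 -> q_odd
  Position 4: read '1', 1-count=4 -> q_even
  Position 5: read '0', 1-count=4 -> q_even (no change)
  Position 6: read '1', 1-count=5 -> q_odd
  Position 7: read '0', 1-count=5 -> q_odd (no change)
Final state: q_odd, total 1s = 5 (odd); the DFA requires an even count -> reject

0


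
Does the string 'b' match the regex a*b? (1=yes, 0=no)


Pattern: a*b
String: 'b'
Pattern requires: zero or more 'a's followed by exactly one 'b'
Found 0 leading 'a's
Remaining: 'b'
Remaining is exactly 'b' -> match
Result: 1

1


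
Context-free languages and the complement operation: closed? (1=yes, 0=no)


CFL closure properties:
  Closed under: union, concatenation, Kleene star
  NOT closed under: intersection, complement
Operation 'complement' is in not-closed list -> No (not closed)

0


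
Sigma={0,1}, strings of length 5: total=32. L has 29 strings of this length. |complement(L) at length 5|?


Alphabet: {0,1}
String length: 5
Total strings of length 5 = 2^5 = 32
Strings in L = 29
Complement = total - |L|
= 32 - 29
= 3

3


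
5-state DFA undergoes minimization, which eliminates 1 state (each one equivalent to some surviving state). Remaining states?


Original DFA: 5 states
Redundant states removed: 1
Minimized states = original - removed
= 5 - 1
= 4

4


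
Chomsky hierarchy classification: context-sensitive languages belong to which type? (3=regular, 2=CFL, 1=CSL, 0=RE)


Chomsky hierarchy levels:
  Type 3: Regular (DFA/NFA/regex)
  Type 2: Context-free (PDA)
  Type 1: Context-sensitive
  Type 0: Recursively enumerable (TM)
'context-sensitive' corresponds to Type 1

1


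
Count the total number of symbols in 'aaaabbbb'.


String: 'aaaabbbb'
Counting characters:
  'a' appears 4 time(s)
  'b' appears 4 time(s)
Total length = 4 + 4 = 8

8


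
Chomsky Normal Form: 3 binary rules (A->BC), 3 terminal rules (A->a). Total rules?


CNF allows two rule forms:
  A -> BC (binary): 3 rules
  A -> a (terminal): 3 rules
Total = 3 + 3 = 6

6


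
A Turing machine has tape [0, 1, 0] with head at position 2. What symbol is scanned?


Tape: [0, 1, 0]
Positions: 0 1 2
Values:    0 1 0
Head at position 2
tape[2] = 0

0


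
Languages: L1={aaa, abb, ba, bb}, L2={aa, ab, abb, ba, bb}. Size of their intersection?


L1 = {aaa, abb, ba, bb}
L2 = {aa, ab, abb, ba, bb}
Checking each string in L1 against L2:
  'aaa': in L2? No
  'abb': in L2? Yes
  'ba': in L2? Yes
  'bb': in L2? Yes
Intersection = {abb, ba, bb}
|L1 ∩ L2| = 3

3


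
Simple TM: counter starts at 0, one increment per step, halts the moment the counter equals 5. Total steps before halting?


Counter starts at 0. Counting sequence:
  Step 1: counter = 1
  Step 2: counter = 2
  Step 3: counter = 3
  Step 4: counter = 4
  Step 5: counter = 5
Counter reached 5 -> halt
Total steps = 5

5


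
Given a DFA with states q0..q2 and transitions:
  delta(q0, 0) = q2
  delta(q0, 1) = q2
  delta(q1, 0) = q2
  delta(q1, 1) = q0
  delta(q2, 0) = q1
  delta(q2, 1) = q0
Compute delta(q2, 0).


Looking up transition function:
delta(q2, 0) in the table
Row: q2, Column: 0
Result: q1

q1


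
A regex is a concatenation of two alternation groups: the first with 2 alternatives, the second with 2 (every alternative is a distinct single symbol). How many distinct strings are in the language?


First group: 2 alternatives
Second group: 2 alternatives
Concatenation: each choice from group 1 pairs with each from group 2
Total = 2 x 2 = 4

4


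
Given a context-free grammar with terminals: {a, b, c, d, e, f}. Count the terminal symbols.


Terminal symbols: a, b, c, d, e, f
Counting each: a (#1), b (#2), c (#3), d (#4), e (#5), f (#6)
Total = 6

6


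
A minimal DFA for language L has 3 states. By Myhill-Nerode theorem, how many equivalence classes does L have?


Myhill-Nerode theorem:
Number of equivalence classes = number of states in minimal DFA
Minimal DFA states = 3
Therefore equivalence classes = 3

3


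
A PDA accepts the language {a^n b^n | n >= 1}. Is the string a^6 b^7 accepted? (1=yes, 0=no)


Language requires equal numbers of a's and b's
PDA pushes for each 'a', pops for each 'b'
Number of a's = 6
Number of b's = 7
6 != 7 -> Reject

0


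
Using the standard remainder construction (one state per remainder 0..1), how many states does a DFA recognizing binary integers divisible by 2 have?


Divisibility by 2 is tracked via the remainder mod 2: 0, 1, ..., 1
The construction assigns one state to each remainder
Number of remainders = 2

2


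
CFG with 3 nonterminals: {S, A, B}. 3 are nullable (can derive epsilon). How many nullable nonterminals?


Nonterminals: {S, A, B}
A nonterminal is nullable if it can derive epsilon
Counting nullable nonterminals: 3
Total nullable = 3

3


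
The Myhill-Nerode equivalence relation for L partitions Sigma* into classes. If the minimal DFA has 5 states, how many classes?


Myhill-Nerode theorem:
Number of equivalence classes = number of states in minimal DFA
Minimal DFA states = 5
Therefore equivalence classes = 5

5


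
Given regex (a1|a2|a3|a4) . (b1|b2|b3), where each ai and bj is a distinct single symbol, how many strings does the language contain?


First group: 4 alternatives
Second group: 3 alternatives
Concatenation: each choice from group 1 pairs with each from group 2
Total = 4 x 3 = 12

12


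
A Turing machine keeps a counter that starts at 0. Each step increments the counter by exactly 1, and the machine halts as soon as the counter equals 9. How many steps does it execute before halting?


Counter starts at 0. Counting sequence:
  Step 1: counter = 1
  Step 2: counter = 2
  Step 3: counter = 3
  Step 4: counter = 4
  Step 5: counter = 5
  Step 6: counter = 6
  ...
  Step 9: counter = 9
Counter reached 9 -> halt
Total steps = 9

9


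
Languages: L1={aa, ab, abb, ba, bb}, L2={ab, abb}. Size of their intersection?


L1 = {aa, ab, abb, ba, bb}
L2 = {ab, abb}
Checking each string in L1 against L2:
  'aa': in L2? No
  'ab': in L2? Yes
  'abb': in L2? Yes
  'ba': in L2? No
  'bb': in L2? No
Intersection = {ab, abb}
|L1 ∩ L2| = 2

2


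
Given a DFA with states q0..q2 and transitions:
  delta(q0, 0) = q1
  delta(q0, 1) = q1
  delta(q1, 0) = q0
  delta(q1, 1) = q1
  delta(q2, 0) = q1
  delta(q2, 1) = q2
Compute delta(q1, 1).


Looking up transition function:
delta(q1, 1) in the table
Row: q1, Column: 1
Result: q1

q1


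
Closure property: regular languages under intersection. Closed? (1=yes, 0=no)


Regular languages are closed under:
- Union (DFA product construction)
- Intersection (DFA product construction)
- Complement (swap accept/reject states)
- Concatenation (NFA construction)
- Kleene star (NFA construction)
intersection is in this list
Therefore: closed

1


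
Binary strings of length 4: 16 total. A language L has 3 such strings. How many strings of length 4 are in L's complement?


Alphabet: {0,1}
String length: 4
Total strings of length 4 = 2^4 = 16
Strings in L = 3
Complement = total - |L|
= 16 - 3
= 13

13


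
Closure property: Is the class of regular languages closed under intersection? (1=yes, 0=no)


Regular languages are closed under all standard operations:
- Union: Yes (product construction)
- Intersection: Yes (product construction)
- Complement: Yes (swap accept/reject)
- Concatenation: Yes (NFA construction)
Operation: intersection -> Closed

1


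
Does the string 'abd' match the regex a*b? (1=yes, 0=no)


Pattern: a*b
String: 'abd'
Pattern requires: zero or more 'a's followed by exactly one 'b'
Found 1 leading 'a's
Remaining: 'bd'
Remaining is not 'b' -> no match
Result: 0

0


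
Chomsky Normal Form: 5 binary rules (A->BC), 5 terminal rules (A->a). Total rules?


CNF allows two rule forms:
  A -> BC (binary): 5 rules
  A -> a (terminal): 5 rules
Total = 5 + 5 = 10

10


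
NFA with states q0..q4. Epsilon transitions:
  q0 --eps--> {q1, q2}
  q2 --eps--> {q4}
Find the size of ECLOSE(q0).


Starting from q0
Initialize closure = {q0}
Follow epsilon from q0 -> add q1
Follow epsilon from q0 -> add q2
Follow epsilon from q2 -> add q4
Final closure: {q0, q1, q2, q4}
Size = 4

4


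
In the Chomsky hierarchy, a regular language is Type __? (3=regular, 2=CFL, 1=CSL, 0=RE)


Chomsky hierarchy levels:
  Type 3: Regular (DFA/NFA/regex)
  Type 2: Context-free (PDA)
  Type 1: Context-sensitive
  Type 0: Recursively enumerable (TM)
'regular' corresponds to Type 3

3


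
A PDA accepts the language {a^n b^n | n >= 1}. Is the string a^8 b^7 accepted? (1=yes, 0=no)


Language requires equal numbers of a's and b's
PDA pushes for each 'a', pops for each 'b'
Number of a's = 8
Number of b's = 7
8 != 7 -> Reject

0


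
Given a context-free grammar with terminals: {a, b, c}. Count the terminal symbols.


Terminal symbols: a, b, c
Counting each: a (#1), b (#2), c (#3)
Total = 3

3


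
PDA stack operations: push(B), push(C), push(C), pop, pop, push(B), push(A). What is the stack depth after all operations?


Tracing stack operations:
  push(B) -> stack = [B], depth=1
  push(C) -> stack = [B,C], depth=2
  push(C) -> stack = [B,C,C], depth=3
  pop -> removed C, stack = [B,C], depth=2
  pop -> removed C, stack = [B], depth=1
  push(B) -> stack = [B,B], depth=2
  push(A) -> stack = [B,B,A], depth=3
Final depth = 3

3


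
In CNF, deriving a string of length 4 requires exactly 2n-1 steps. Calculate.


Chomsky Normal Form derivation:
String length n = 4
Each step either:
  - Splits a nonterminal into two (n-1 such steps)
  - Converts a nonterminal to terminal (n such steps)
Total = (n-1) + n = 2n - 1
= 2(4) - 1
= 8 - 1
= 7

7


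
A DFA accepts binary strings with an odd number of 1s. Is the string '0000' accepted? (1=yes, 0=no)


DFA has 2 states: q_even (start, accept=no) and q_odd
Processing string '0000' character by character:
  Position 0: read '0', 1-count=0 -> q_even (no change)
  Position 1: read '0', 1-count=0 -> q_even (no change)
  Position 2: read '0', 1-count=0 -> q_even (no change)
  Position 3: read '0', 1-count=0 -> q_even (no change)
Final state: q_even, total 1s = 0 (even); the DFA requires an odd count -> reject

0


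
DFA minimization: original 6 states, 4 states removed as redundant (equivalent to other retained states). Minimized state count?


Original DFA: 6 states
Redundant states removed: 4
Minimized states = original - removed
= 6 - 4
= 2

2


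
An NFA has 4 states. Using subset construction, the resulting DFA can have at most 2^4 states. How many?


NFA has 4 states
Subset construction: each DFA state = subset of NFA states
Maximum subsets = 2^4
2^4 = 16

16


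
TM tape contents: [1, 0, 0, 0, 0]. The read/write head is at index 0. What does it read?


Tape: [1, 0, 0, 0, 0]
Positions: 0 1 2 3 4
Values:    1 0 0 0 0
Head at position 0
tape[0] = 1

1


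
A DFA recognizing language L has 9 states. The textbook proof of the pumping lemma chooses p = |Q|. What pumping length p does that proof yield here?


Pumping lemma for regular languages (standard proof):
Take p = |Q|, the number of DFA states.
Any string of length >= |Q| passes through |Q|+1 states while reading its first |Q| symbols,
so by pigeonhole some state repeats, giving the loop that can be pumped.
Here |Q| = 9
Therefore the proof uses p = 9

9


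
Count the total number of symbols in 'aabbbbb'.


String: 'aabbbbb'
Counting characters:
  'a' appears 2 time(s)
  'b' appears 5 time(s)
Total length = 2 + 5 = 7

7


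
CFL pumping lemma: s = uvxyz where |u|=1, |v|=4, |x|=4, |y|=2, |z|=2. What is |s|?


|s| = |u| + |v| + |x| + |y| + |z|
= 1 + 4 + 4 + 2 + 2
= 5 + 4 + 4
= 9 + 4
= 13

13


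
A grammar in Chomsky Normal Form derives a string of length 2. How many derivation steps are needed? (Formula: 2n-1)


Chomsky Normal Form derivation:
String length n = 2
Each step either:
  - Splits a nonterminal into two (n-1 such steps)
  - Converts a nonterminal to terminal (n such steps)
Total = (n-1) + n = 2n - 1
= 2(2) - 1
= 4 - 1
= 3

3


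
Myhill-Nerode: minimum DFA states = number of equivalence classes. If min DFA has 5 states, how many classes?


Myhill-Nerode theorem:
Number of equivalence classes = number of states in minimal DFA
Minimal DFA states = 5
Therefore equivalence classes = 5

5


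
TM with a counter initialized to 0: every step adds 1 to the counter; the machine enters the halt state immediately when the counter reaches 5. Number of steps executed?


Counter starts at 0. Counting sequence:
  Step 1: counter = 1
  Step 2: counter = 2
  Step 3: counter = 3
  Step 4: counter = 4
  Step 5: counter = 5
Counter reached 5 -> halt
Total steps = 5

5


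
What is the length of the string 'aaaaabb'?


String: 'aaaaabb'
Counting characters:
  'a' appears 5 time(s)
  'b' appears 2 time(s)
Total length = 5 + 2 = 7

7


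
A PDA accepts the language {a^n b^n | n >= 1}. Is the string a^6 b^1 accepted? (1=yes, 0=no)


Language requires equal numbers of a's and b's
PDA pushes for each 'a', pops for each 'b'
Number of a's = 6
Number of b's = 1
6 != 1 -> Reject

0


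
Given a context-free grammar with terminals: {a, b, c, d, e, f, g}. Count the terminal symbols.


Terminal symbols: a, b, c, d, e, f, g
Counting each: a (#1), b (#2), c (#3), d (#4), e (#5), f (#6), g (#7)
Total = 7

7


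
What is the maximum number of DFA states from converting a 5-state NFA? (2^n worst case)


NFA has 5 states
Subset construction: each DFA state = subset of NFA states
Maximum subsets = 2^5
2^5 = 32

32


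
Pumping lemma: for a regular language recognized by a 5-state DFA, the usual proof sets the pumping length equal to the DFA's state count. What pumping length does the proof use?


Pumping lemma for regular languages (standard proof):
Take p = |Q|, the number of DFA states.
Any string of length >= |Q| passes through |Q|+1 states while reading its first |Q| symbols,
so by pigeonhole some state repeats, giving the loop that can be pumped.
Here |Q| = 5
Therefore the proof uses p = 5

5
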